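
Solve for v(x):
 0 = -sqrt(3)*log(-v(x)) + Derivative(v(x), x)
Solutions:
 -li(-v(x)) = C1 + sqrt(3)*x


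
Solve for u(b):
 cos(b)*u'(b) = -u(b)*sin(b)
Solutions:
 u(b) = C1*cos(b)


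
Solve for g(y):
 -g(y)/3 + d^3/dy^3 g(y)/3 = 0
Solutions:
 g(y) = C3*exp(y) + (C1*sin(sqrt(3)*y/2) + C2*cos(sqrt(3)*y/2))*exp(-y/2)


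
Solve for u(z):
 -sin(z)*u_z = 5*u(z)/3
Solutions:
 u(z) = C1*(cos(z) + 1)^(5/6)/(cos(z) - 1)^(5/6)


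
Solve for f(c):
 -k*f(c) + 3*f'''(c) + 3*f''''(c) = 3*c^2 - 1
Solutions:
 f(c) = C1*exp(c*Piecewise((-sqrt(-3^(2/3)*k^(1/3)/3 + 1/4)/2 - sqrt(3^(2/3)*k^(1/3)/3 + 1/2 + 1/(4*sqrt(-3^(2/3)*k^(1/3)/3 + 1/4)))/2 - 1/4, Eq(k, 0)), (-sqrt(-2*k/(9*(-k/48 + sqrt(k^3/729 + k^2/2304))^(1/3)) + 2*(-k/48 + sqrt(k^3/729 + k^2/2304))^(1/3) + 1/4)/2 - sqrt(2*k/(9*(-k/48 + sqrt(k^3/729 + k^2/2304))^(1/3)) - 2*(-k/48 + sqrt(k^3/729 + k^2/2304))^(1/3) + 1/2 + 1/(4*sqrt(-2*k/(9*(-k/48 + sqrt(k^3/729 + k^2/2304))^(1/3)) + 2*(-k/48 + sqrt(k^3/729 + k^2/2304))^(1/3) + 1/4)))/2 - 1/4, True))) + C2*exp(c*Piecewise((-sqrt(-3^(2/3)*k^(1/3)/3 + 1/4)/2 + sqrt(3^(2/3)*k^(1/3)/3 + 1/2 + 1/(4*sqrt(-3^(2/3)*k^(1/3)/3 + 1/4)))/2 - 1/4, Eq(k, 0)), (-sqrt(-2*k/(9*(-k/48 + sqrt(k^3/729 + k^2/2304))^(1/3)) + 2*(-k/48 + sqrt(k^3/729 + k^2/2304))^(1/3) + 1/4)/2 + sqrt(2*k/(9*(-k/48 + sqrt(k^3/729 + k^2/2304))^(1/3)) - 2*(-k/48 + sqrt(k^3/729 + k^2/2304))^(1/3) + 1/2 + 1/(4*sqrt(-2*k/(9*(-k/48 + sqrt(k^3/729 + k^2/2304))^(1/3)) + 2*(-k/48 + sqrt(k^3/729 + k^2/2304))^(1/3) + 1/4)))/2 - 1/4, True))) + C3*exp(c*Piecewise((sqrt(-3^(2/3)*k^(1/3)/3 + 1/4)/2 - sqrt(3^(2/3)*k^(1/3)/3 + 1/2 - 1/(4*sqrt(-3^(2/3)*k^(1/3)/3 + 1/4)))/2 - 1/4, Eq(k, 0)), (sqrt(-2*k/(9*(-k/48 + sqrt(k^3/729 + k^2/2304))^(1/3)) + 2*(-k/48 + sqrt(k^3/729 + k^2/2304))^(1/3) + 1/4)/2 - sqrt(2*k/(9*(-k/48 + sqrt(k^3/729 + k^2/2304))^(1/3)) - 2*(-k/48 + sqrt(k^3/729 + k^2/2304))^(1/3) + 1/2 - 1/(4*sqrt(-2*k/(9*(-k/48 + sqrt(k^3/729 + k^2/2304))^(1/3)) + 2*(-k/48 + sqrt(k^3/729 + k^2/2304))^(1/3) + 1/4)))/2 - 1/4, True))) + C4*exp(c*Piecewise((sqrt(-3^(2/3)*k^(1/3)/3 + 1/4)/2 + sqrt(3^(2/3)*k^(1/3)/3 + 1/2 - 1/(4*sqrt(-3^(2/3)*k^(1/3)/3 + 1/4)))/2 - 1/4, Eq(k, 0)), (sqrt(-2*k/(9*(-k/48 + sqrt(k^3/729 + k^2/2304))^(1/3)) + 2*(-k/48 + sqrt(k^3/729 + k^2/2304))^(1/3) + 1/4)/2 + sqrt(2*k/(9*(-k/48 + sqrt(k^3/729 + k^2/2304))^(1/3)) - 2*(-k/48 + sqrt(k^3/729 + k^2/2304))^(1/3) + 1/2 - 1/(4*sqrt(-2*k/(9*(-k/48 + sqrt(k^3/729 + k^2/2304))^(1/3)) + 2*(-k/48 + sqrt(k^3/729 + k^2/2304))^(1/3) + 1/4)))/2 - 1/4, True))) - 3*c^2/k + 1/k


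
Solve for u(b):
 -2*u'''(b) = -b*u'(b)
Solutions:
 u(b) = C1 + Integral(C2*airyai(2^(2/3)*b/2) + C3*airybi(2^(2/3)*b/2), b)


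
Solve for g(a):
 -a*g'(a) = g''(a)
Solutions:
 g(a) = C1 + C2*erf(sqrt(2)*a/2)


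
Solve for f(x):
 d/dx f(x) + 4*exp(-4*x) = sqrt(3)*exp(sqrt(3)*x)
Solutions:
 f(x) = C1 + exp(sqrt(3)*x) + exp(-4*x)


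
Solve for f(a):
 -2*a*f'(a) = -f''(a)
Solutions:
 f(a) = C1 + C2*erfi(a)


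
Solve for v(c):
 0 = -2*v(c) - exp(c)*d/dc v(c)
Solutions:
 v(c) = C1*exp(2*exp(-c))


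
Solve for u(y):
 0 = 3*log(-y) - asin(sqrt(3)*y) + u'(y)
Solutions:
 u(y) = C1 - 3*y*log(-y) + y*asin(sqrt(3)*y) + 3*y + sqrt(3)*sqrt(1 - 3*y^2)/3


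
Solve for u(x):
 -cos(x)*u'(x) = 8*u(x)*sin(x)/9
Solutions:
 u(x) = C1*cos(x)^(8/9)


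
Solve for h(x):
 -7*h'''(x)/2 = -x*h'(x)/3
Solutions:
 h(x) = C1 + Integral(C2*airyai(2^(1/3)*21^(2/3)*x/21) + C3*airybi(2^(1/3)*21^(2/3)*x/21), x)


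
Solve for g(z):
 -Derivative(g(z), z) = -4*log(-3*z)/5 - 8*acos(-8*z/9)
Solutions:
 g(z) = C1 + 4*z*log(-z)/5 + 8*z*acos(-8*z/9) - 4*z/5 + 4*z*log(3)/5 + sqrt(81 - 64*z^2)


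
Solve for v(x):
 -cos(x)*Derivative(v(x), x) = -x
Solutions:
 v(x) = C1 + Integral(x/cos(x), x)


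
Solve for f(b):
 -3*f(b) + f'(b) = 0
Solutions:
 f(b) = C1*exp(3*b)


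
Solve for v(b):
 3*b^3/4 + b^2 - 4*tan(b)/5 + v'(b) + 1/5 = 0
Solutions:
 v(b) = C1 - 3*b^4/16 - b^3/3 - b/5 - 4*log(cos(b))/5


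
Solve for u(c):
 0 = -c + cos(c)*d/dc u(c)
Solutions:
 u(c) = C1 + Integral(c/cos(c), c)


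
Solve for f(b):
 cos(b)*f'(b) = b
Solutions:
 f(b) = C1 + Integral(b/cos(b), b)


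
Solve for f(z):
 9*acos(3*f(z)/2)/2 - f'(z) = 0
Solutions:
 Integral(1/acos(3*_y/2), (_y, f(z))) = C1 + 9*z/2


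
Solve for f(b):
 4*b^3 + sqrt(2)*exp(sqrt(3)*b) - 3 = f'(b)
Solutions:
 f(b) = C1 + b^4 - 3*b + sqrt(6)*exp(sqrt(3)*b)/3


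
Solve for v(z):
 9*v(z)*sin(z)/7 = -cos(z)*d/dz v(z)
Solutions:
 v(z) = C1*cos(z)^(9/7)


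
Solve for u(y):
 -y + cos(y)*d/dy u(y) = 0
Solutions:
 u(y) = C1 + Integral(y/cos(y), y)


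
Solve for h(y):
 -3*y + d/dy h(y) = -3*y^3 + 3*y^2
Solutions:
 h(y) = C1 - 3*y^4/4 + y^3 + 3*y^2/2


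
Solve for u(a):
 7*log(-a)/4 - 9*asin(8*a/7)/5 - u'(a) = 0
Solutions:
 u(a) = C1 + 7*a*log(-a)/4 - 9*a*asin(8*a/7)/5 - 7*a/4 - 9*sqrt(49 - 64*a^2)/40


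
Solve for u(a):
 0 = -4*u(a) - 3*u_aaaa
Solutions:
 u(a) = (C1*sin(3^(3/4)*a/3) + C2*cos(3^(3/4)*a/3))*exp(-3^(3/4)*a/3) + (C3*sin(3^(3/4)*a/3) + C4*cos(3^(3/4)*a/3))*exp(3^(3/4)*a/3)


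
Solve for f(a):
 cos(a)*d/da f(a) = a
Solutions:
 f(a) = C1 + Integral(a/cos(a), a)


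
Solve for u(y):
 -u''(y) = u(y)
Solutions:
 u(y) = C1*sin(y) + C2*cos(y)


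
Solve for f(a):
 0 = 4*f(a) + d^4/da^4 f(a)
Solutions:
 f(a) = (C1*sin(a) + C2*cos(a))*exp(-a) + (C3*sin(a) + C4*cos(a))*exp(a)


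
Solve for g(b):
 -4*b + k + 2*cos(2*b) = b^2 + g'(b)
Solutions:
 g(b) = C1 - b^3/3 - 2*b^2 + b*k + sin(2*b)


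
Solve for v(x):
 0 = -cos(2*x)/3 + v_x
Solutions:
 v(x) = C1 + sin(2*x)/6


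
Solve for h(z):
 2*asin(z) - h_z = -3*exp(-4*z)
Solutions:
 h(z) = C1 + 2*z*asin(z) + 2*sqrt(1 - z^2) - 3*exp(-4*z)/4


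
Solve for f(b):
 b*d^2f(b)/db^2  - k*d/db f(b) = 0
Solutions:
 f(b) = C1 + b^(re(k) + 1)*(C2*sin(log(b)*Abs(im(k))) + C3*cos(log(b)*im(k)))


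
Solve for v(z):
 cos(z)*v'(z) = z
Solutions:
 v(z) = C1 + Integral(z/cos(z), z)


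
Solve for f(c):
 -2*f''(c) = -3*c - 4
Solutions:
 f(c) = C1 + C2*c + c^3/4 + c^2


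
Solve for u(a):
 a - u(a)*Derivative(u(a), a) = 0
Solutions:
 u(a) = -sqrt(C1 + a^2)
 u(a) = sqrt(C1 + a^2)


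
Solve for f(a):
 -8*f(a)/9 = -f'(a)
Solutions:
 f(a) = C1*exp(8*a/9)


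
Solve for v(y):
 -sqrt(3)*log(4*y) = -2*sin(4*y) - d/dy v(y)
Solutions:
 v(y) = C1 + sqrt(3)*y*(log(y) - 1) + 2*sqrt(3)*y*log(2) + cos(4*y)/2


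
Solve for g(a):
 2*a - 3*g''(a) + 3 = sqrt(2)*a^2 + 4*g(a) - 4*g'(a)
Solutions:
 g(a) = -sqrt(2)*a^2/4 - sqrt(2)*a/2 + a/2 + (C1*sin(2*sqrt(2)*a/3) + C2*cos(2*sqrt(2)*a/3))*exp(2*a/3) - sqrt(2)/8 + 5/4


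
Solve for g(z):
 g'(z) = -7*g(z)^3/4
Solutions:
 g(z) = -sqrt(2)*sqrt(-1/(C1 - 7*z))
 g(z) = sqrt(2)*sqrt(-1/(C1 - 7*z))


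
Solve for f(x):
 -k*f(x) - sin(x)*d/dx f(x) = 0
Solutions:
 f(x) = C1*exp(k*(-log(cos(x) - 1) + log(cos(x) + 1))/2)


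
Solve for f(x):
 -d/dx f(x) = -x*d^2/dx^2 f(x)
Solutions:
 f(x) = C1 + C2*x^2


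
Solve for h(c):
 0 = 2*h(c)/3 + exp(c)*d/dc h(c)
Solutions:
 h(c) = C1*exp(2*exp(-c)/3)


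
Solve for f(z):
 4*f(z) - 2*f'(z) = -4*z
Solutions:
 f(z) = C1*exp(2*z) - z - 1/2


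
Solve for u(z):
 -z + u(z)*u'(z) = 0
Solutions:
 u(z) = -sqrt(C1 + z^2)
 u(z) = sqrt(C1 + z^2)


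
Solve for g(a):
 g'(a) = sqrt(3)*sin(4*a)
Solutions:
 g(a) = C1 - sqrt(3)*cos(4*a)/4


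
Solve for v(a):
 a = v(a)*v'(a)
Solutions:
 v(a) = -sqrt(C1 + a^2)
 v(a) = sqrt(C1 + a^2)


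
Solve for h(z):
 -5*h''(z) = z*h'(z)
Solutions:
 h(z) = C1 + C2*erf(sqrt(10)*z/10)


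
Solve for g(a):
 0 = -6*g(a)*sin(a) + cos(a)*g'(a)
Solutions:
 g(a) = C1/cos(a)^6


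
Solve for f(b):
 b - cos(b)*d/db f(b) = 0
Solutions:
 f(b) = C1 + Integral(b/cos(b), b)


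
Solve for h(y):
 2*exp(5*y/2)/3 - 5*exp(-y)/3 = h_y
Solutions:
 h(y) = C1 + 4*exp(5*y/2)/15 + 5*exp(-y)/3


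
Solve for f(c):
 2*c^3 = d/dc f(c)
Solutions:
 f(c) = C1 + c^4/2


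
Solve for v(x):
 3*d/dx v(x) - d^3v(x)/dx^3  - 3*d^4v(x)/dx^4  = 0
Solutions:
 v(x) = C1 + C2*exp(-x*(2*2^(1/3)/(135*sqrt(29) + 727)^(1/3) + 4 + 2^(2/3)*(135*sqrt(29) + 727)^(1/3))/36)*sin(2^(1/3)*sqrt(3)*x*(-2^(1/3)*(135*sqrt(29) + 727)^(1/3) + 2/(135*sqrt(29) + 727)^(1/3))/36) + C3*exp(-x*(2*2^(1/3)/(135*sqrt(29) + 727)^(1/3) + 4 + 2^(2/3)*(135*sqrt(29) + 727)^(1/3))/36)*cos(2^(1/3)*sqrt(3)*x*(-2^(1/3)*(135*sqrt(29) + 727)^(1/3) + 2/(135*sqrt(29) + 727)^(1/3))/36) + C4*exp(x*(-2 + 2*2^(1/3)/(135*sqrt(29) + 727)^(1/3) + 2^(2/3)*(135*sqrt(29) + 727)^(1/3))/18)


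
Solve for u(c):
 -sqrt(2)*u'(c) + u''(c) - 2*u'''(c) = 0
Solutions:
 u(c) = C1 + (C2*sin(c*sqrt(-1 + 8*sqrt(2))/4) + C3*cos(c*sqrt(-1 + 8*sqrt(2))/4))*exp(c/4)


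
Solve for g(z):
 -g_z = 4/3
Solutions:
 g(z) = C1 - 4*z/3


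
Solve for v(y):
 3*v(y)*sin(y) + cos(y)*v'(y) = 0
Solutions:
 v(y) = C1*cos(y)^3


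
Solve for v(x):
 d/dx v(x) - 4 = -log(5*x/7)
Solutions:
 v(x) = C1 - x*log(x) + x*log(7/5) + 5*x


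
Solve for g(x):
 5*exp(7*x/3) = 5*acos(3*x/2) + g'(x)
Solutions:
 g(x) = C1 - 5*x*acos(3*x/2) + 5*sqrt(4 - 9*x^2)/3 + 15*exp(7*x/3)/7


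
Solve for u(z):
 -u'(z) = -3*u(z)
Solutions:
 u(z) = C1*exp(3*z)


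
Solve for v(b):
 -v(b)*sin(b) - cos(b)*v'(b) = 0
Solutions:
 v(b) = C1*cos(b)


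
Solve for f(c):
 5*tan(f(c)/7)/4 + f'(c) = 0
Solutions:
 f(c) = -7*asin(C1*exp(-5*c/28)) + 7*pi
 f(c) = 7*asin(C1*exp(-5*c/28))


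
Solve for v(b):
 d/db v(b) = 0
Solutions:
 v(b) = C1


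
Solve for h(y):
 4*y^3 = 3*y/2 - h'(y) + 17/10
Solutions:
 h(y) = C1 - y^4 + 3*y^2/4 + 17*y/10


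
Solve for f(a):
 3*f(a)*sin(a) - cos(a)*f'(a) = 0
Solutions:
 f(a) = C1/cos(a)^3


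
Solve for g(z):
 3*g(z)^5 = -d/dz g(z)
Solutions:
 g(z) = -I*(1/(C1 + 12*z))^(1/4)
 g(z) = I*(1/(C1 + 12*z))^(1/4)
 g(z) = -(1/(C1 + 12*z))^(1/4)
 g(z) = (1/(C1 + 12*z))^(1/4)


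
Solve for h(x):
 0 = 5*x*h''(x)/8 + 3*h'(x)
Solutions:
 h(x) = C1 + C2/x^(19/5)


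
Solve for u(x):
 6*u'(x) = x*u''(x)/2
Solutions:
 u(x) = C1 + C2*x^13


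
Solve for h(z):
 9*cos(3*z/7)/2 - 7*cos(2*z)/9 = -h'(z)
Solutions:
 h(z) = C1 - 21*sin(3*z/7)/2 + 7*sin(2*z)/18


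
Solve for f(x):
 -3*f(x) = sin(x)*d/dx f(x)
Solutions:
 f(x) = C1*(cos(x) + 1)^(3/2)/(cos(x) - 1)^(3/2)


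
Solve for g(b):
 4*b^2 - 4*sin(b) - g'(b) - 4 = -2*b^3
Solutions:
 g(b) = C1 + b^4/2 + 4*b^3/3 - 4*b + 4*cos(b)


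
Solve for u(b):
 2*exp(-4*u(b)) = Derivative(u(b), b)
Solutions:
 u(b) = log(-I*(C1 + 8*b)^(1/4))
 u(b) = log(I*(C1 + 8*b)^(1/4))
 u(b) = log(-(C1 + 8*b)^(1/4))
 u(b) = log(C1 + 8*b)/4


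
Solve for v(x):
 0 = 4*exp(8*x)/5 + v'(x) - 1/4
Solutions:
 v(x) = C1 + x/4 - exp(8*x)/10


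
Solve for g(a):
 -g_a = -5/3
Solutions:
 g(a) = C1 + 5*a/3


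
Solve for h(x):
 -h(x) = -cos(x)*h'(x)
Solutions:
 h(x) = C1*sqrt(sin(x) + 1)/sqrt(sin(x) - 1)


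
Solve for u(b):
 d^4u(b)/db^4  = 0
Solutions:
 u(b) = C1 + C2*b + C3*b^2 + C4*b^3


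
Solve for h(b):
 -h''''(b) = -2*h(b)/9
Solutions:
 h(b) = C1*exp(-2^(1/4)*sqrt(3)*b/3) + C2*exp(2^(1/4)*sqrt(3)*b/3) + C3*sin(2^(1/4)*sqrt(3)*b/3) + C4*cos(2^(1/4)*sqrt(3)*b/3)


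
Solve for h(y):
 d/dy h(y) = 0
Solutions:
 h(y) = C1


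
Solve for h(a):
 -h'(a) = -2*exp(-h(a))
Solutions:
 h(a) = log(C1 + 2*a)


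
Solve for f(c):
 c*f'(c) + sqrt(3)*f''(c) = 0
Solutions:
 f(c) = C1 + C2*erf(sqrt(2)*3^(3/4)*c/6)


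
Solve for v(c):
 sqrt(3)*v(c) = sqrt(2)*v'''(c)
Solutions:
 v(c) = C3*exp(2^(5/6)*3^(1/6)*c/2) + (C1*sin(2^(5/6)*3^(2/3)*c/4) + C2*cos(2^(5/6)*3^(2/3)*c/4))*exp(-2^(5/6)*3^(1/6)*c/4)


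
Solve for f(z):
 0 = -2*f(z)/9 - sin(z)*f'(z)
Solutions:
 f(z) = C1*(cos(z) + 1)^(1/9)/(cos(z) - 1)^(1/9)


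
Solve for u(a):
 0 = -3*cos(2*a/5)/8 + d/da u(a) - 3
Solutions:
 u(a) = C1 + 3*a + 15*sin(2*a/5)/16


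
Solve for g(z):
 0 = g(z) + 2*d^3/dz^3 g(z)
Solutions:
 g(z) = C3*exp(-2^(2/3)*z/2) + (C1*sin(2^(2/3)*sqrt(3)*z/4) + C2*cos(2^(2/3)*sqrt(3)*z/4))*exp(2^(2/3)*z/4)


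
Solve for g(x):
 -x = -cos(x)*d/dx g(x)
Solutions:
 g(x) = C1 + Integral(x/cos(x), x)


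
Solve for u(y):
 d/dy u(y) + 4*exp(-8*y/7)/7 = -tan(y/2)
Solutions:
 u(y) = C1 - log(tan(y/2)^2 + 1) + exp(-8*y/7)/2


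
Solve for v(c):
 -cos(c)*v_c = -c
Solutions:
 v(c) = C1 + Integral(c/cos(c), c)


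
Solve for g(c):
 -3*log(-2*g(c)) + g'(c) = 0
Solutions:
 -Integral(1/(log(-_y) + log(2)), (_y, g(c)))/3 = C1 - c


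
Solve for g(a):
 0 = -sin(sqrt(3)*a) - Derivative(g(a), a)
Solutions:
 g(a) = C1 + sqrt(3)*cos(sqrt(3)*a)/3


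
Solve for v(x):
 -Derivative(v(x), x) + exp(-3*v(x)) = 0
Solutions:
 v(x) = log(C1 + 3*x)/3
 v(x) = log((-3^(1/3) - 3^(5/6)*I)*(C1 + x)^(1/3)/2)
 v(x) = log((-3^(1/3) + 3^(5/6)*I)*(C1 + x)^(1/3)/2)


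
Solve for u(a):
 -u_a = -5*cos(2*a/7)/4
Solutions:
 u(a) = C1 + 35*sin(2*a/7)/8


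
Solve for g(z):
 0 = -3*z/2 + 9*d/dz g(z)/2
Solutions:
 g(z) = C1 + z^2/6


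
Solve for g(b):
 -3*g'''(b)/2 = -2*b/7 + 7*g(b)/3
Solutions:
 g(b) = C3*exp(-42^(1/3)*b/3) + 6*b/49 + (C1*sin(14^(1/3)*3^(5/6)*b/6) + C2*cos(14^(1/3)*3^(5/6)*b/6))*exp(42^(1/3)*b/6)


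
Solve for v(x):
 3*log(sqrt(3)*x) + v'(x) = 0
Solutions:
 v(x) = C1 - 3*x*log(x) - 3*x*log(3)/2 + 3*x


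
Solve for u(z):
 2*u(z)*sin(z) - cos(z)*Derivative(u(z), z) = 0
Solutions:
 u(z) = C1/cos(z)^2


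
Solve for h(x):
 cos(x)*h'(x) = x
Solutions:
 h(x) = C1 + Integral(x/cos(x), x)


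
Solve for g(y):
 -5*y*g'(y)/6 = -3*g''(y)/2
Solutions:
 g(y) = C1 + C2*erfi(sqrt(10)*y/6)


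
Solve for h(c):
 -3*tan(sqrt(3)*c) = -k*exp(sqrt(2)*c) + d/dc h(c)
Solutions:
 h(c) = C1 + sqrt(2)*k*exp(sqrt(2)*c)/2 + sqrt(3)*log(cos(sqrt(3)*c))


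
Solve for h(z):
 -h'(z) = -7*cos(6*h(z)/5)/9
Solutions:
 -7*z/9 - 5*log(sin(6*h(z)/5) - 1)/12 + 5*log(sin(6*h(z)/5) + 1)/12 = C1


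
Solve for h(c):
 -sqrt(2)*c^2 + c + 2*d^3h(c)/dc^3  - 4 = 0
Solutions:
 h(c) = C1 + C2*c + C3*c^2 + sqrt(2)*c^5/120 - c^4/48 + c^3/3


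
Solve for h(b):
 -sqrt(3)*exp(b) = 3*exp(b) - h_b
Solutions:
 h(b) = C1 + sqrt(3)*exp(b) + 3*exp(b)


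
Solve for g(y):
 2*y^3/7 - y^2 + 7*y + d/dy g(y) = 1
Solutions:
 g(y) = C1 - y^4/14 + y^3/3 - 7*y^2/2 + y


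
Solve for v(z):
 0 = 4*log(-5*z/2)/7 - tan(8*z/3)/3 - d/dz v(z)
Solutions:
 v(z) = C1 + 4*z*log(-z)/7 - 4*z/7 - 4*z*log(2)/7 + 4*z*log(5)/7 + log(cos(8*z/3))/8


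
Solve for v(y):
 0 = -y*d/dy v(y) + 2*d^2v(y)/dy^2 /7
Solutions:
 v(y) = C1 + C2*erfi(sqrt(7)*y/2)


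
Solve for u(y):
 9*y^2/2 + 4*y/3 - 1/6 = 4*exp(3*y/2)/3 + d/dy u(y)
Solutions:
 u(y) = C1 + 3*y^3/2 + 2*y^2/3 - y/6 - 8*exp(3*y/2)/9


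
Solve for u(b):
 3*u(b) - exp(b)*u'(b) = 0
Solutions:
 u(b) = C1*exp(-3*exp(-b))


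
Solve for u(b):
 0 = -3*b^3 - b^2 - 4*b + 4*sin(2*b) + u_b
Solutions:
 u(b) = C1 + 3*b^4/4 + b^3/3 + 2*b^2 + 2*cos(2*b)


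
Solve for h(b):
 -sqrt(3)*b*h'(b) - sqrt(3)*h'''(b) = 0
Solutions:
 h(b) = C1 + Integral(C2*airyai(-b) + C3*airybi(-b), b)


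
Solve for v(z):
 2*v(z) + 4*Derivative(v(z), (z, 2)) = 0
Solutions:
 v(z) = C1*sin(sqrt(2)*z/2) + C2*cos(sqrt(2)*z/2)


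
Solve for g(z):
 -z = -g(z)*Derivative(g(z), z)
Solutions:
 g(z) = -sqrt(C1 + z^2)
 g(z) = sqrt(C1 + z^2)


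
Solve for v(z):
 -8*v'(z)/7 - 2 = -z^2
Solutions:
 v(z) = C1 + 7*z^3/24 - 7*z/4


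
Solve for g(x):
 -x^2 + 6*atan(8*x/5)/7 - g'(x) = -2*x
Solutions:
 g(x) = C1 - x^3/3 + x^2 + 6*x*atan(8*x/5)/7 - 15*log(64*x^2 + 25)/56


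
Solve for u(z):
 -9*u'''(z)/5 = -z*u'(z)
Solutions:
 u(z) = C1 + Integral(C2*airyai(15^(1/3)*z/3) + C3*airybi(15^(1/3)*z/3), z)


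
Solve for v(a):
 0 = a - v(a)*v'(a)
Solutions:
 v(a) = -sqrt(C1 + a^2)
 v(a) = sqrt(C1 + a^2)


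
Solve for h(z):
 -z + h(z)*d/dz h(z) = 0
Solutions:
 h(z) = -sqrt(C1 + z^2)
 h(z) = sqrt(C1 + z^2)


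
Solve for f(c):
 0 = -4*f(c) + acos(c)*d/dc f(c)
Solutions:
 f(c) = C1*exp(4*Integral(1/acos(c), c))


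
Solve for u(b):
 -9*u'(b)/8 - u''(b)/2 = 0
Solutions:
 u(b) = C1 + C2*exp(-9*b/4)


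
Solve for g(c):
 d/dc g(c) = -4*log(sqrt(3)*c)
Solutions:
 g(c) = C1 - 4*c*log(c) - c*log(9) + 4*c


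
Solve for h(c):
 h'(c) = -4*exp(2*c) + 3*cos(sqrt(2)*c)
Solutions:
 h(c) = C1 - 2*exp(2*c) + 3*sqrt(2)*sin(sqrt(2)*c)/2


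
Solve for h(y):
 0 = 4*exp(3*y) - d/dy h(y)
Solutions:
 h(y) = C1 + 4*exp(3*y)/3


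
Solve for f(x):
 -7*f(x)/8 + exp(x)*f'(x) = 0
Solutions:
 f(x) = C1*exp(-7*exp(-x)/8)


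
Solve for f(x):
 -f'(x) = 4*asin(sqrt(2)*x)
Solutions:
 f(x) = C1 - 4*x*asin(sqrt(2)*x) - 2*sqrt(2)*sqrt(1 - 2*x^2)


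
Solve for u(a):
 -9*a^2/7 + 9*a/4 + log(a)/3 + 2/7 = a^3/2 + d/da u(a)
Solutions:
 u(a) = C1 - a^4/8 - 3*a^3/7 + 9*a^2/8 + a*log(a)/3 - a/21


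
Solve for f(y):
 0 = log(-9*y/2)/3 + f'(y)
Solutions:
 f(y) = C1 - y*log(-y)/3 + y*(-2*log(3) + log(2) + 1)/3


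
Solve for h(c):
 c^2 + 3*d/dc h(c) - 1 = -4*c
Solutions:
 h(c) = C1 - c^3/9 - 2*c^2/3 + c/3


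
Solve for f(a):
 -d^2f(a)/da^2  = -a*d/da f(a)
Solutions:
 f(a) = C1 + C2*erfi(sqrt(2)*a/2)


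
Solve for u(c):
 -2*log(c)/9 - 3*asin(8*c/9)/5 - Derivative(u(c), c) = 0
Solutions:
 u(c) = C1 - 2*c*log(c)/9 - 3*c*asin(8*c/9)/5 + 2*c/9 - 3*sqrt(81 - 64*c^2)/40


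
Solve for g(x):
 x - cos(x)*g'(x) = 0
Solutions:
 g(x) = C1 + Integral(x/cos(x), x)


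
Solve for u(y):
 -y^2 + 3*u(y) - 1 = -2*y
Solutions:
 u(y) = y^2/3 - 2*y/3 + 1/3


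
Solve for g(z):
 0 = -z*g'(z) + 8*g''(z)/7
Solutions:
 g(z) = C1 + C2*erfi(sqrt(7)*z/4)


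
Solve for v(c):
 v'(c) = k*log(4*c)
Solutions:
 v(c) = C1 + c*k*log(c) - c*k + c*k*log(4)


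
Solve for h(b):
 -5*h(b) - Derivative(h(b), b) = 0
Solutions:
 h(b) = C1*exp(-5*b)


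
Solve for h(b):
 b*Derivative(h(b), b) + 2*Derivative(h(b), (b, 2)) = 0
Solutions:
 h(b) = C1 + C2*erf(b/2)


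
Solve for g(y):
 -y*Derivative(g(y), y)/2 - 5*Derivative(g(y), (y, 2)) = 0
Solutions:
 g(y) = C1 + C2*erf(sqrt(5)*y/10)


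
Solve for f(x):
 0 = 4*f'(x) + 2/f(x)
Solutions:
 f(x) = -sqrt(C1 - x)
 f(x) = sqrt(C1 - x)


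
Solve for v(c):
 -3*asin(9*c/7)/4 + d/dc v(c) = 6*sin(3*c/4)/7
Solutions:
 v(c) = C1 + 3*c*asin(9*c/7)/4 + sqrt(49 - 81*c^2)/12 - 8*cos(3*c/4)/7


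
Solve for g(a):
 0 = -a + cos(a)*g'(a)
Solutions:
 g(a) = C1 + Integral(a/cos(a), a)


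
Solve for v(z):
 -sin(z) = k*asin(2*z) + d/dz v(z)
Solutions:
 v(z) = C1 - k*(z*asin(2*z) + sqrt(1 - 4*z^2)/2) + cos(z)


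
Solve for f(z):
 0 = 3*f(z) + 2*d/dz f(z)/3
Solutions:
 f(z) = C1*exp(-9*z/2)


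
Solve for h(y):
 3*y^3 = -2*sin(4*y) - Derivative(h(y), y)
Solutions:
 h(y) = C1 - 3*y^4/4 + cos(4*y)/2


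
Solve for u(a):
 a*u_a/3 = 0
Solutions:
 u(a) = C1


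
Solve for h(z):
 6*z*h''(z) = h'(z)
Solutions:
 h(z) = C1 + C2*z^(7/6)


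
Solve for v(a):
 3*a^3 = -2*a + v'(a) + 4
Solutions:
 v(a) = C1 + 3*a^4/4 + a^2 - 4*a


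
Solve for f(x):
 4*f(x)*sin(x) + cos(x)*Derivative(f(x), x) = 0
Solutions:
 f(x) = C1*cos(x)^4


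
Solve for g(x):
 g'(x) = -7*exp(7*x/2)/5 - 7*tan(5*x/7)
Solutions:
 g(x) = C1 - 2*exp(7*x/2)/5 + 49*log(cos(5*x/7))/5


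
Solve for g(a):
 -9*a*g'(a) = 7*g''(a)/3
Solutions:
 g(a) = C1 + C2*erf(3*sqrt(42)*a/14)


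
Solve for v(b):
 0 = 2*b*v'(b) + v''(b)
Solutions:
 v(b) = C1 + C2*erf(b)


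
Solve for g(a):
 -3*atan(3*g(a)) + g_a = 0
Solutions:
 Integral(1/atan(3*_y), (_y, g(a))) = C1 + 3*a


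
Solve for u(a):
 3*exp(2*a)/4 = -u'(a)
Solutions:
 u(a) = C1 - 3*exp(2*a)/8


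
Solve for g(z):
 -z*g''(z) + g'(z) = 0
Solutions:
 g(z) = C1 + C2*z^2


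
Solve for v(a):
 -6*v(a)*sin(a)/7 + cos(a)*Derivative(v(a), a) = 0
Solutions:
 v(a) = C1/cos(a)^(6/7)


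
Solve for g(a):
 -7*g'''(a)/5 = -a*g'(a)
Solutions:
 g(a) = C1 + Integral(C2*airyai(5^(1/3)*7^(2/3)*a/7) + C3*airybi(5^(1/3)*7^(2/3)*a/7), a)


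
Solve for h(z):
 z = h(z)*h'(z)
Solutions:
 h(z) = -sqrt(C1 + z^2)
 h(z) = sqrt(C1 + z^2)


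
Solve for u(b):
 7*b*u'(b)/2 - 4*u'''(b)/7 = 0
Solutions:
 u(b) = C1 + Integral(C2*airyai(7^(2/3)*b/2) + C3*airybi(7^(2/3)*b/2), b)


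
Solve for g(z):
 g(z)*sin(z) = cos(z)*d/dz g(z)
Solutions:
 g(z) = C1/cos(z)


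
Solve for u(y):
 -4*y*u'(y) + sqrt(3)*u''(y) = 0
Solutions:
 u(y) = C1 + C2*erfi(sqrt(2)*3^(3/4)*y/3)


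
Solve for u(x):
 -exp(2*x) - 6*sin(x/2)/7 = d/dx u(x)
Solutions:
 u(x) = C1 - exp(2*x)/2 + 12*cos(x/2)/7


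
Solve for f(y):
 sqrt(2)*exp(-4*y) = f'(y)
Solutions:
 f(y) = C1 - sqrt(2)*exp(-4*y)/4


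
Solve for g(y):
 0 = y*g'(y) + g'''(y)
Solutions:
 g(y) = C1 + Integral(C2*airyai(-y) + C3*airybi(-y), y)


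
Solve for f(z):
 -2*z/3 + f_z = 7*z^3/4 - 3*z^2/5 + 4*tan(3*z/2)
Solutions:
 f(z) = C1 + 7*z^4/16 - z^3/5 + z^2/3 - 8*log(cos(3*z/2))/3


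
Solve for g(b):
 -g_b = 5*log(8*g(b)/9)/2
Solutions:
 2*Integral(1/(log(_y) - 2*log(3) + 3*log(2)), (_y, g(b)))/5 = C1 - b


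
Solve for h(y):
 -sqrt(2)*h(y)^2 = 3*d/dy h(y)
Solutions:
 h(y) = 3/(C1 + sqrt(2)*y)


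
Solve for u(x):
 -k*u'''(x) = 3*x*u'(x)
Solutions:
 u(x) = C1 + Integral(C2*airyai(3^(1/3)*x*(-1/k)^(1/3)) + C3*airybi(3^(1/3)*x*(-1/k)^(1/3)), x)


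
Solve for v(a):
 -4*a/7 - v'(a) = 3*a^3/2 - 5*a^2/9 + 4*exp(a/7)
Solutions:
 v(a) = C1 - 3*a^4/8 + 5*a^3/27 - 2*a^2/7 - 28*exp(a/7)


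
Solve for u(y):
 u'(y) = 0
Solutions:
 u(y) = C1


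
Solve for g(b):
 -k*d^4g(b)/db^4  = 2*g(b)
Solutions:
 g(b) = C1*exp(-2^(1/4)*b*(-1/k)^(1/4)) + C2*exp(2^(1/4)*b*(-1/k)^(1/4)) + C3*exp(-2^(1/4)*I*b*(-1/k)^(1/4)) + C4*exp(2^(1/4)*I*b*(-1/k)^(1/4))


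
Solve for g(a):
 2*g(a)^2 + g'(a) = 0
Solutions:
 g(a) = 1/(C1 + 2*a)


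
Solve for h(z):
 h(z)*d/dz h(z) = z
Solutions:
 h(z) = -sqrt(C1 + z^2)
 h(z) = sqrt(C1 + z^2)


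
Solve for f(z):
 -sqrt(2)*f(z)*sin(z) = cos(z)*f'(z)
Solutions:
 f(z) = C1*cos(z)^(sqrt(2))


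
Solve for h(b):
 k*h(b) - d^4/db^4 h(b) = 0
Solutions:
 h(b) = C1*exp(-b*k^(1/4)) + C2*exp(b*k^(1/4)) + C3*exp(-I*b*k^(1/4)) + C4*exp(I*b*k^(1/4))


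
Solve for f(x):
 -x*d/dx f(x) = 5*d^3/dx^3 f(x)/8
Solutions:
 f(x) = C1 + Integral(C2*airyai(-2*5^(2/3)*x/5) + C3*airybi(-2*5^(2/3)*x/5), x)


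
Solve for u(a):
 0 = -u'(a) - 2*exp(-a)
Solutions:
 u(a) = C1 + 2*exp(-a)


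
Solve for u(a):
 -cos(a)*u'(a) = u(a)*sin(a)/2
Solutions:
 u(a) = C1*sqrt(cos(a))


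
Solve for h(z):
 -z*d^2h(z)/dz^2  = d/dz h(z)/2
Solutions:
 h(z) = C1 + C2*sqrt(z)


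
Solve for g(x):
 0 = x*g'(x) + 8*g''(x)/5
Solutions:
 g(x) = C1 + C2*erf(sqrt(5)*x/4)


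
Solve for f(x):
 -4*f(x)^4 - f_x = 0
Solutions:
 f(x) = (-3^(2/3) - 3*3^(1/6)*I)*(1/(C1 + 4*x))^(1/3)/6
 f(x) = (-3^(2/3) + 3*3^(1/6)*I)*(1/(C1 + 4*x))^(1/3)/6
 f(x) = (1/(C1 + 12*x))^(1/3)


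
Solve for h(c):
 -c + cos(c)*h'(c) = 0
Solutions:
 h(c) = C1 + Integral(c/cos(c), c)


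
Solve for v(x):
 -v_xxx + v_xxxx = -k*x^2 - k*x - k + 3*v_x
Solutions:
 v(x) = C1 + C2*exp(x*(-2^(2/3)*(9*sqrt(85) + 83)^(1/3) - 2*2^(1/3)/(9*sqrt(85) + 83)^(1/3) + 4)/12)*sin(2^(1/3)*sqrt(3)*x*(-2^(1/3)*(9*sqrt(85) + 83)^(1/3) + 2/(9*sqrt(85) + 83)^(1/3))/12) + C3*exp(x*(-2^(2/3)*(9*sqrt(85) + 83)^(1/3) - 2*2^(1/3)/(9*sqrt(85) + 83)^(1/3) + 4)/12)*cos(2^(1/3)*sqrt(3)*x*(-2^(1/3)*(9*sqrt(85) + 83)^(1/3) + 2/(9*sqrt(85) + 83)^(1/3))/12) + C4*exp(x*(2*2^(1/3)/(9*sqrt(85) + 83)^(1/3) + 2 + 2^(2/3)*(9*sqrt(85) + 83)^(1/3))/6) + k*x^3/9 + k*x^2/6 + k*x/9


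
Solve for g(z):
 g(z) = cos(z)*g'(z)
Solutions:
 g(z) = C1*sqrt(sin(z) + 1)/sqrt(sin(z) - 1)


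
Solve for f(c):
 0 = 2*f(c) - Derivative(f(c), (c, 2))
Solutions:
 f(c) = C1*exp(-sqrt(2)*c) + C2*exp(sqrt(2)*c)


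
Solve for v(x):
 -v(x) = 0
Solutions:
 v(x) = 0


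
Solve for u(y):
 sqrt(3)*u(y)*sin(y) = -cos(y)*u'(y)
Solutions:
 u(y) = C1*cos(y)^(sqrt(3))


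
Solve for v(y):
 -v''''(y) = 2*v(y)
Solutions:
 v(y) = (C1*sin(2^(3/4)*y/2) + C2*cos(2^(3/4)*y/2))*exp(-2^(3/4)*y/2) + (C3*sin(2^(3/4)*y/2) + C4*cos(2^(3/4)*y/2))*exp(2^(3/4)*y/2)


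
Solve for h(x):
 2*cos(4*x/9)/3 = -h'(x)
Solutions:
 h(x) = C1 - 3*sin(4*x/9)/2


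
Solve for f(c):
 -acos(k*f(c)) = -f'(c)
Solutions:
 Integral(1/acos(_y*k), (_y, f(c))) = C1 + c


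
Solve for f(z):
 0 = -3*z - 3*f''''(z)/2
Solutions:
 f(z) = C1 + C2*z + C3*z^2 + C4*z^3 - z^5/60


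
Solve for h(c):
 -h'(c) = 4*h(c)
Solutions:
 h(c) = C1*exp(-4*c)


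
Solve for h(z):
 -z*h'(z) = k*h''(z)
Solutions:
 h(z) = C1 + C2*sqrt(k)*erf(sqrt(2)*z*sqrt(1/k)/2)


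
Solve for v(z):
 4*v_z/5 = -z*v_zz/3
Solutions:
 v(z) = C1 + C2/z^(7/5)


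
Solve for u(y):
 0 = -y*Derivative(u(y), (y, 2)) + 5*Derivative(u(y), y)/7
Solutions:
 u(y) = C1 + C2*y^(12/7)


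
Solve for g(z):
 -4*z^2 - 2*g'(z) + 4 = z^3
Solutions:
 g(z) = C1 - z^4/8 - 2*z^3/3 + 2*z


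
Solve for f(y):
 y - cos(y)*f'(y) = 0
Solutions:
 f(y) = C1 + Integral(y/cos(y), y)


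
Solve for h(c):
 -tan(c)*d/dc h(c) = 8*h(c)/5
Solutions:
 h(c) = C1/sin(c)^(8/5)


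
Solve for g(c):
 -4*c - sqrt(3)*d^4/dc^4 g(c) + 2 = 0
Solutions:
 g(c) = C1 + C2*c + C3*c^2 + C4*c^3 - sqrt(3)*c^5/90 + sqrt(3)*c^4/36


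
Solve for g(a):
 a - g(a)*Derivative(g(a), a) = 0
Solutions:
 g(a) = -sqrt(C1 + a^2)
 g(a) = sqrt(C1 + a^2)


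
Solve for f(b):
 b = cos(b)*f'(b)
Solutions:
 f(b) = C1 + Integral(b/cos(b), b)


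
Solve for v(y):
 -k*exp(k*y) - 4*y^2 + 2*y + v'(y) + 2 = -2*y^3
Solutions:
 v(y) = C1 - y^4/2 + 4*y^3/3 - y^2 - 2*y + exp(k*y)


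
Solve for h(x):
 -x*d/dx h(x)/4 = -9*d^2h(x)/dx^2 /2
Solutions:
 h(x) = C1 + C2*erfi(x/6)


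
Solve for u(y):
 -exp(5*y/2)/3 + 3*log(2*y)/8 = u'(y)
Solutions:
 u(y) = C1 + 3*y*log(y)/8 + 3*y*(-1 + log(2))/8 - 2*exp(5*y/2)/15


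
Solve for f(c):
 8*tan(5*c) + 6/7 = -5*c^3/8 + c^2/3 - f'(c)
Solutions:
 f(c) = C1 - 5*c^4/32 + c^3/9 - 6*c/7 + 8*log(cos(5*c))/5


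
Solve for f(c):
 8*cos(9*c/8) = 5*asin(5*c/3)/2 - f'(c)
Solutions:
 f(c) = C1 + 5*c*asin(5*c/3)/2 + sqrt(9 - 25*c^2)/2 - 64*sin(9*c/8)/9


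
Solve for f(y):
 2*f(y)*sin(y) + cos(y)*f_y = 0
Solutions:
 f(y) = C1*cos(y)^2


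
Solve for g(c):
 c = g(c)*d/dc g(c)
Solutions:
 g(c) = -sqrt(C1 + c^2)
 g(c) = sqrt(C1 + c^2)


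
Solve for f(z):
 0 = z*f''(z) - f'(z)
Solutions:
 f(z) = C1 + C2*z^2


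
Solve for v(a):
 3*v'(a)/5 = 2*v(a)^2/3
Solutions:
 v(a) = -9/(C1 + 10*a)


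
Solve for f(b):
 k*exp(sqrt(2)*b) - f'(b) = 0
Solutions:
 f(b) = C1 + sqrt(2)*k*exp(sqrt(2)*b)/2


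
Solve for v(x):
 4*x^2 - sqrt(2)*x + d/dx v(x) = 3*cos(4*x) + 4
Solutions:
 v(x) = C1 - 4*x^3/3 + sqrt(2)*x^2/2 + 4*x + 3*sin(4*x)/4


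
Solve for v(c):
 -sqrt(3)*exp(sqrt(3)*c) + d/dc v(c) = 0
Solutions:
 v(c) = C1 + exp(sqrt(3)*c)


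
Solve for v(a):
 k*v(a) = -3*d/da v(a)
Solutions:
 v(a) = C1*exp(-a*k/3)


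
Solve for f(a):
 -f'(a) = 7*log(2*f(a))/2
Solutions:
 2*Integral(1/(log(_y) + log(2)), (_y, f(a)))/7 = C1 - a


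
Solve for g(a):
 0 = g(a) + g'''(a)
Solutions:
 g(a) = C3*exp(-a) + (C1*sin(sqrt(3)*a/2) + C2*cos(sqrt(3)*a/2))*exp(a/2)


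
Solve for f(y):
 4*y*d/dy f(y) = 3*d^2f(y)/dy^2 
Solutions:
 f(y) = C1 + C2*erfi(sqrt(6)*y/3)


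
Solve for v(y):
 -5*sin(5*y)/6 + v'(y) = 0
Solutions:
 v(y) = C1 - cos(5*y)/6


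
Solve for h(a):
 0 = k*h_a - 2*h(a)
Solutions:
 h(a) = C1*exp(2*a/k)


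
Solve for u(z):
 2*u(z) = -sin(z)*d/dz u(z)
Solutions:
 u(z) = C1*(cos(z) + 1)/(cos(z) - 1)


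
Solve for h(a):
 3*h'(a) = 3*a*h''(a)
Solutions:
 h(a) = C1 + C2*a^2


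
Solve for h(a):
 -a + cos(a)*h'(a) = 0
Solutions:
 h(a) = C1 + Integral(a/cos(a), a)


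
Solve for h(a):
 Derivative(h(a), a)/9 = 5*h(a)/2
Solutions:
 h(a) = C1*exp(45*a/2)


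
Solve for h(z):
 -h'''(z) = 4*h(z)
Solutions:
 h(z) = C3*exp(-2^(2/3)*z) + (C1*sin(2^(2/3)*sqrt(3)*z/2) + C2*cos(2^(2/3)*sqrt(3)*z/2))*exp(2^(2/3)*z/2)


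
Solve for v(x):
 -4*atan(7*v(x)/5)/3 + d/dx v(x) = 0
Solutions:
 Integral(1/atan(7*_y/5), (_y, v(x))) = C1 + 4*x/3


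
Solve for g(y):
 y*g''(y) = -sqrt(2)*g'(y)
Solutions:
 g(y) = C1 + C2*y^(1 - sqrt(2))


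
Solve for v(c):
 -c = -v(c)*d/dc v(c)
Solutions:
 v(c) = -sqrt(C1 + c^2)
 v(c) = sqrt(C1 + c^2)


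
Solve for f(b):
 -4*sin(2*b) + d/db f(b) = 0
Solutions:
 f(b) = C1 - 2*cos(2*b)


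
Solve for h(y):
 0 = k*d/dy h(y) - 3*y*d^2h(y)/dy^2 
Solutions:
 h(y) = C1 + y^(re(k)/3 + 1)*(C2*sin(log(y)*Abs(im(k))/3) + C3*cos(log(y)*im(k)/3))


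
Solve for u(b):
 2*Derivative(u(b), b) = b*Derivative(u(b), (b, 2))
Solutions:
 u(b) = C1 + C2*b^3


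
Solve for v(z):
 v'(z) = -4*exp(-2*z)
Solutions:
 v(z) = C1 + 2*exp(-2*z)


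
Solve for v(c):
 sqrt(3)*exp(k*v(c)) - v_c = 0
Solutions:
 v(c) = Piecewise((log(-1/(C1*k + sqrt(3)*c*k))/k, Ne(k, 0)), (nan, True))
 v(c) = Piecewise((C1 + sqrt(3)*c, Eq(k, 0)), (nan, True))


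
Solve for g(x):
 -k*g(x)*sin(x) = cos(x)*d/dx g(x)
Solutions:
 g(x) = C1*exp(k*log(cos(x)))


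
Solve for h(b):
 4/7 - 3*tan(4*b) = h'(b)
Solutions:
 h(b) = C1 + 4*b/7 + 3*log(cos(4*b))/4


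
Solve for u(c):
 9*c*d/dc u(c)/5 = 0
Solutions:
 u(c) = C1


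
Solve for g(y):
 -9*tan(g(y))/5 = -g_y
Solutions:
 g(y) = pi - asin(C1*exp(9*y/5))
 g(y) = asin(C1*exp(9*y/5))


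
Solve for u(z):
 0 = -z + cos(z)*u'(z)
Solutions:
 u(z) = C1 + Integral(z/cos(z), z)


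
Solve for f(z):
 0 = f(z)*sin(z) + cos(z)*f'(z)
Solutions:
 f(z) = C1*cos(z)


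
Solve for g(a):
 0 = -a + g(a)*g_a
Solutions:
 g(a) = -sqrt(C1 + a^2)
 g(a) = sqrt(C1 + a^2)


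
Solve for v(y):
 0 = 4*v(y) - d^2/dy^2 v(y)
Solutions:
 v(y) = C1*exp(-2*y) + C2*exp(2*y)


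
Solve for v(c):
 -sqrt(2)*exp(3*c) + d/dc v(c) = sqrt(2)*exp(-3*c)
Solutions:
 v(c) = C1 + 2*sqrt(2)*sinh(3*c)/3


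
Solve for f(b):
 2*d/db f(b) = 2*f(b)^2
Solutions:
 f(b) = -1/(C1 + b)


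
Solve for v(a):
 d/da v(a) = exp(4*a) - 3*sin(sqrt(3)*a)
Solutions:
 v(a) = C1 + exp(4*a)/4 + sqrt(3)*cos(sqrt(3)*a)


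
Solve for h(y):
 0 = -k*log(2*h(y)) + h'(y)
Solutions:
 Integral(1/(log(_y) + log(2)), (_y, h(y))) = C1 + k*y


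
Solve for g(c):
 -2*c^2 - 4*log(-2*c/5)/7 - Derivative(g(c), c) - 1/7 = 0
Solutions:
 g(c) = C1 - 2*c^3/3 - 4*c*log(-c)/7 + c*(-4*log(2) + 3 + 4*log(5))/7


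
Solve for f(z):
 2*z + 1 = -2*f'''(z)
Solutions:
 f(z) = C1 + C2*z + C3*z^2 - z^4/24 - z^3/12


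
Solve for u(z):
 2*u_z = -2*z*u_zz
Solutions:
 u(z) = C1 + C2*log(z)


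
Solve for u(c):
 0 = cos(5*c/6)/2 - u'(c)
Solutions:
 u(c) = C1 + 3*sin(5*c/6)/5


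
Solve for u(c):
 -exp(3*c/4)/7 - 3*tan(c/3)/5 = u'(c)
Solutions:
 u(c) = C1 - 4*exp(3*c/4)/21 + 9*log(cos(c/3))/5


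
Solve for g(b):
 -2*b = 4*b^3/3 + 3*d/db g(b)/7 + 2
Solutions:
 g(b) = C1 - 7*b^4/9 - 7*b^2/3 - 14*b/3


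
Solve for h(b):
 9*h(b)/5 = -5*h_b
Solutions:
 h(b) = C1*exp(-9*b/25)


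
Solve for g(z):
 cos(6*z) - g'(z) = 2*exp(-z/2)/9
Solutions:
 g(z) = C1 + sin(6*z)/6 + 4*exp(-z/2)/9


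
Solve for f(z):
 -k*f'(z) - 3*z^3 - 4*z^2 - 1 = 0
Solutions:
 f(z) = C1 - 3*z^4/(4*k) - 4*z^3/(3*k) - z/k


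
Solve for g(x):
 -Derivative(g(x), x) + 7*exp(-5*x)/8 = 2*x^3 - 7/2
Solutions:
 g(x) = C1 - x^4/2 + 7*x/2 - 7*exp(-5*x)/40


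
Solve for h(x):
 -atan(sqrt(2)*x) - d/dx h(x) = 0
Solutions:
 h(x) = C1 - x*atan(sqrt(2)*x) + sqrt(2)*log(2*x^2 + 1)/4


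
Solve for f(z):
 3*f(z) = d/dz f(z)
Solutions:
 f(z) = C1*exp(3*z)


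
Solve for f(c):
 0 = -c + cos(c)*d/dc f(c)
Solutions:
 f(c) = C1 + Integral(c/cos(c), c)


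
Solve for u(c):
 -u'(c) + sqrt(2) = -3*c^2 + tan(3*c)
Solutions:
 u(c) = C1 + c^3 + sqrt(2)*c + log(cos(3*c))/3


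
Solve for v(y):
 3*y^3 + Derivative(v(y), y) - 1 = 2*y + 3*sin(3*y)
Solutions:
 v(y) = C1 - 3*y^4/4 + y^2 + y - cos(3*y)


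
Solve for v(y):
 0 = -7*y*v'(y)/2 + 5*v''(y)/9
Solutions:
 v(y) = C1 + C2*erfi(3*sqrt(35)*y/10)


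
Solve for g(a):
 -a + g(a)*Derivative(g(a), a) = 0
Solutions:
 g(a) = -sqrt(C1 + a^2)
 g(a) = sqrt(C1 + a^2)


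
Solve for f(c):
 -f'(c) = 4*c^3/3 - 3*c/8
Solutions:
 f(c) = C1 - c^4/3 + 3*c^2/16


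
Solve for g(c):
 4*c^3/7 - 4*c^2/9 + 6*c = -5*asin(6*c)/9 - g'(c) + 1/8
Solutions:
 g(c) = C1 - c^4/7 + 4*c^3/27 - 3*c^2 - 5*c*asin(6*c)/9 + c/8 - 5*sqrt(1 - 36*c^2)/54


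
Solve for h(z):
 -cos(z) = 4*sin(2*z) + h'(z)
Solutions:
 h(z) = C1 - 4*sin(z)^2 - sin(z)


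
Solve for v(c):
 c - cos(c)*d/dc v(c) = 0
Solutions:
 v(c) = C1 + Integral(c/cos(c), c)


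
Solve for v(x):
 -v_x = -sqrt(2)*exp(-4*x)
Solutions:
 v(x) = C1 - sqrt(2)*exp(-4*x)/4


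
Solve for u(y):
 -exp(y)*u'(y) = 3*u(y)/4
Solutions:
 u(y) = C1*exp(3*exp(-y)/4)


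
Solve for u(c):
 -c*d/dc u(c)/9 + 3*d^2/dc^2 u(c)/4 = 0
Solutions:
 u(c) = C1 + C2*erfi(sqrt(6)*c/9)


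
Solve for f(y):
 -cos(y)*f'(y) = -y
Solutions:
 f(y) = C1 + Integral(y/cos(y), y)


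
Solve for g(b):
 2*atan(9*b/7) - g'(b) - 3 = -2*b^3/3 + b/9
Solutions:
 g(b) = C1 + b^4/6 - b^2/18 + 2*b*atan(9*b/7) - 3*b - 7*log(81*b^2 + 49)/9


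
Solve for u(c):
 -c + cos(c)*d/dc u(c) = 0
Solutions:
 u(c) = C1 + Integral(c/cos(c), c)


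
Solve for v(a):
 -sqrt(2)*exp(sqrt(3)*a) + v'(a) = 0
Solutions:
 v(a) = C1 + sqrt(6)*exp(sqrt(3)*a)/3


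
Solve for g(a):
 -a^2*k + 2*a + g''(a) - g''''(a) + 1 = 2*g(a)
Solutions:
 g(a) = -a^2*k/2 + a - k/2 + (C1*sin(2^(1/4)*a*sin(atan(sqrt(7))/2)) + C2*cos(2^(1/4)*a*sin(atan(sqrt(7))/2)))*exp(-2^(1/4)*a*cos(atan(sqrt(7))/2)) + (C3*sin(2^(1/4)*a*sin(atan(sqrt(7))/2)) + C4*cos(2^(1/4)*a*sin(atan(sqrt(7))/2)))*exp(2^(1/4)*a*cos(atan(sqrt(7))/2)) + 1/2


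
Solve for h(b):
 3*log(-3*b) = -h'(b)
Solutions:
 h(b) = C1 - 3*b*log(-b) + 3*b*(1 - log(3))


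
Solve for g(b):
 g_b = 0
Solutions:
 g(b) = C1


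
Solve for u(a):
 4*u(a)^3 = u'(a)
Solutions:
 u(a) = -sqrt(2)*sqrt(-1/(C1 + 4*a))/2
 u(a) = sqrt(2)*sqrt(-1/(C1 + 4*a))/2


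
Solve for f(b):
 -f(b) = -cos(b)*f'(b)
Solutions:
 f(b) = C1*sqrt(sin(b) + 1)/sqrt(sin(b) - 1)


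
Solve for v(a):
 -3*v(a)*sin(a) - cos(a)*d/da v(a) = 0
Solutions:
 v(a) = C1*cos(a)^3


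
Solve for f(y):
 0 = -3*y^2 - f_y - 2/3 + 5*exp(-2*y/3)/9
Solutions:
 f(y) = C1 - y^3 - 2*y/3 - 5*exp(-2*y/3)/6


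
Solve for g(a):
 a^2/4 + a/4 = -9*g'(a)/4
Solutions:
 g(a) = C1 - a^3/27 - a^2/18


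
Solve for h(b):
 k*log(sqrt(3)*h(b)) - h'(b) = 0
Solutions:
 Integral(1/(2*log(_y) + log(3)), (_y, h(b))) = C1 + b*k/2


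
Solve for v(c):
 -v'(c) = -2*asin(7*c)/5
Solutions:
 v(c) = C1 + 2*c*asin(7*c)/5 + 2*sqrt(1 - 49*c^2)/35


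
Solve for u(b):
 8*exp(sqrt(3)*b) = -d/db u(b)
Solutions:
 u(b) = C1 - 8*sqrt(3)*exp(sqrt(3)*b)/3


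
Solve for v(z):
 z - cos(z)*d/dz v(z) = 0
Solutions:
 v(z) = C1 + Integral(z/cos(z), z)


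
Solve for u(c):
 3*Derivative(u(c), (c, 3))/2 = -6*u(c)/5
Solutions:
 u(c) = C3*exp(-10^(2/3)*c/5) + (C1*sin(10^(2/3)*sqrt(3)*c/10) + C2*cos(10^(2/3)*sqrt(3)*c/10))*exp(10^(2/3)*c/10)


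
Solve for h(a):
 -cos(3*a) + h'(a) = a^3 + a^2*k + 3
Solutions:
 h(a) = C1 + a^4/4 + a^3*k/3 + 3*a + sin(3*a)/3


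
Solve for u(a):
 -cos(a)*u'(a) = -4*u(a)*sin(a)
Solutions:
 u(a) = C1/cos(a)^4


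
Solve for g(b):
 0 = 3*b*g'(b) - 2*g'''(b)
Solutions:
 g(b) = C1 + Integral(C2*airyai(2^(2/3)*3^(1/3)*b/2) + C3*airybi(2^(2/3)*3^(1/3)*b/2), b)


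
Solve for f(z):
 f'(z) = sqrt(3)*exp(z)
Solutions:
 f(z) = C1 + sqrt(3)*exp(z)


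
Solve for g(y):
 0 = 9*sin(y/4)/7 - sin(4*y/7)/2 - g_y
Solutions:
 g(y) = C1 - 36*cos(y/4)/7 + 7*cos(4*y/7)/8


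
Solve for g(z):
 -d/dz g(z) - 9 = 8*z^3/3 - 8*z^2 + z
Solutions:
 g(z) = C1 - 2*z^4/3 + 8*z^3/3 - z^2/2 - 9*z


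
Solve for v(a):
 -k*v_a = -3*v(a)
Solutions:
 v(a) = C1*exp(3*a/k)


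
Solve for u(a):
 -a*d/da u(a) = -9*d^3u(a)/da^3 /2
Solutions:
 u(a) = C1 + Integral(C2*airyai(6^(1/3)*a/3) + C3*airybi(6^(1/3)*a/3), a)


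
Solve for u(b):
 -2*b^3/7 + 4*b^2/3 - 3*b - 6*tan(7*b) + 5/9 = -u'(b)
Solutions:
 u(b) = C1 + b^4/14 - 4*b^3/9 + 3*b^2/2 - 5*b/9 - 6*log(cos(7*b))/7


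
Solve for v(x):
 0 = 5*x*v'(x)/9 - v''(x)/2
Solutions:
 v(x) = C1 + C2*erfi(sqrt(5)*x/3)


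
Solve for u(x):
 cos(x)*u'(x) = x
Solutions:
 u(x) = C1 + Integral(x/cos(x), x)


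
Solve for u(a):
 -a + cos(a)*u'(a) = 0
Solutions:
 u(a) = C1 + Integral(a/cos(a), a)


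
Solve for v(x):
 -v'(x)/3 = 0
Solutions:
 v(x) = C1


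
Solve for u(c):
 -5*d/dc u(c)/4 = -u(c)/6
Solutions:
 u(c) = C1*exp(2*c/15)


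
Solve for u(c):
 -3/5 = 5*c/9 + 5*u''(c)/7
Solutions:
 u(c) = C1 + C2*c - 7*c^3/54 - 21*c^2/50


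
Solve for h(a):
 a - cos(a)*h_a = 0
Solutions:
 h(a) = C1 + Integral(a/cos(a), a)


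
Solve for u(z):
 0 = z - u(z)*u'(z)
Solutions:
 u(z) = -sqrt(C1 + z^2)
 u(z) = sqrt(C1 + z^2)


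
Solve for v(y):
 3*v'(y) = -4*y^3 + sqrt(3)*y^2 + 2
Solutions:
 v(y) = C1 - y^4/3 + sqrt(3)*y^3/9 + 2*y/3


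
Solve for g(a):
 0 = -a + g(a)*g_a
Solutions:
 g(a) = -sqrt(C1 + a^2)
 g(a) = sqrt(C1 + a^2)


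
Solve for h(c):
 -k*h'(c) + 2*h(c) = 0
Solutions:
 h(c) = C1*exp(2*c/k)


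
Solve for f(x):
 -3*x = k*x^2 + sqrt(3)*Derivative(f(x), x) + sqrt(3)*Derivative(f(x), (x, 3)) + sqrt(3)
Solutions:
 f(x) = C1 + C2*sin(x) + C3*cos(x) - sqrt(3)*k*x^3/9 + 2*sqrt(3)*k*x/3 - sqrt(3)*x^2/2 - x


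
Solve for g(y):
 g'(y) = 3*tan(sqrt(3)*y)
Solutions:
 g(y) = C1 - sqrt(3)*log(cos(sqrt(3)*y))


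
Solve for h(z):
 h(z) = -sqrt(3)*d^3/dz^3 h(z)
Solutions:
 h(z) = C3*exp(-3^(5/6)*z/3) + (C1*sin(3^(1/3)*z/2) + C2*cos(3^(1/3)*z/2))*exp(3^(5/6)*z/6)


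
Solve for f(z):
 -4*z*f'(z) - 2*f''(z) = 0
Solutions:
 f(z) = C1 + C2*erf(z)


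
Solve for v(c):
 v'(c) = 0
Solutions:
 v(c) = C1


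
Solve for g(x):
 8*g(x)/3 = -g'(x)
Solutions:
 g(x) = C1*exp(-8*x/3)


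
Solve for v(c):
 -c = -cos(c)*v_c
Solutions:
 v(c) = C1 + Integral(c/cos(c), c)


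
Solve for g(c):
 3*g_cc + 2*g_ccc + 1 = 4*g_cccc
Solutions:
 g(c) = C1 + C2*c + C3*exp(c*(1 - sqrt(13))/4) + C4*exp(c*(1 + sqrt(13))/4) - c^2/6


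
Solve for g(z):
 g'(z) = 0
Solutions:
 g(z) = C1


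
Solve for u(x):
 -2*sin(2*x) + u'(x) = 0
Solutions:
 u(x) = C1 - cos(2*x)


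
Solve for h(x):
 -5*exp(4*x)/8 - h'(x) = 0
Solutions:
 h(x) = C1 - 5*exp(4*x)/32


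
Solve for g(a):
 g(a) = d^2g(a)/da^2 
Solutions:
 g(a) = C1*exp(-a) + C2*exp(a)


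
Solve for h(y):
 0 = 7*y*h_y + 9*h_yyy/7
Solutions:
 h(y) = C1 + Integral(C2*airyai(-3^(1/3)*7^(2/3)*y/3) + C3*airybi(-3^(1/3)*7^(2/3)*y/3), y)


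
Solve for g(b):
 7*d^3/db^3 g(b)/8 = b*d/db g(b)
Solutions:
 g(b) = C1 + Integral(C2*airyai(2*7^(2/3)*b/7) + C3*airybi(2*7^(2/3)*b/7), b)


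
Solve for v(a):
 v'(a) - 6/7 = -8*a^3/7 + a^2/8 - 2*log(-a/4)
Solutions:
 v(a) = C1 - 2*a^4/7 + a^3/24 - 2*a*log(-a) + a*(4*log(2) + 20/7)
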